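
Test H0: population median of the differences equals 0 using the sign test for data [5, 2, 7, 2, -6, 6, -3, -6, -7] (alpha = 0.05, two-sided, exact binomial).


Step 1: Discard zero differences. Original n = 9; n_eff = number of nonzero differences = 9.
Nonzero differences (with sign): +5, +2, +7, +2, -6, +6, -3, -6, -7
Step 2: Count signs: positive = 5, negative = 4.
Step 3: Under H0: P(positive) = 0.5, so the number of positives S ~ Bin(9, 0.5).
Step 4: Two-sided exact p-value = sum of Bin(9,0.5) probabilities at or below the observed probability = 1.000000.
Step 5: alpha = 0.05. fail to reject H0.

n_eff = 9, pos = 5, neg = 4, p = 1.000000, fail to reject H0.


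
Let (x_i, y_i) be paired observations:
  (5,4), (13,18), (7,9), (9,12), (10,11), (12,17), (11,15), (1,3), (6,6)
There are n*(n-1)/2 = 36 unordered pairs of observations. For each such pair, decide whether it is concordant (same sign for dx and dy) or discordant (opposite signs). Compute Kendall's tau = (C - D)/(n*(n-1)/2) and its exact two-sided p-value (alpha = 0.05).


Step 1: Enumerate the 36 unordered pairs (i,j) with i<j and classify each by sign(x_j-x_i) * sign(y_j-y_i).
  (1,2):dx=+8,dy=+14->C; (1,3):dx=+2,dy=+5->C; (1,4):dx=+4,dy=+8->C; (1,5):dx=+5,dy=+7->C
  (1,6):dx=+7,dy=+13->C; (1,7):dx=+6,dy=+11->C; (1,8):dx=-4,dy=-1->C; (1,9):dx=+1,dy=+2->C
  (2,3):dx=-6,dy=-9->C; (2,4):dx=-4,dy=-6->C; (2,5):dx=-3,dy=-7->C; (2,6):dx=-1,dy=-1->C
  (2,7):dx=-2,dy=-3->C; (2,8):dx=-12,dy=-15->C; (2,9):dx=-7,dy=-12->C; (3,4):dx=+2,dy=+3->C
  (3,5):dx=+3,dy=+2->C; (3,6):dx=+5,dy=+8->C; (3,7):dx=+4,dy=+6->C; (3,8):dx=-6,dy=-6->C
  (3,9):dx=-1,dy=-3->C; (4,5):dx=+1,dy=-1->D; (4,6):dx=+3,dy=+5->C; (4,7):dx=+2,dy=+3->C
  (4,8):dx=-8,dy=-9->C; (4,9):dx=-3,dy=-6->C; (5,6):dx=+2,dy=+6->C; (5,7):dx=+1,dy=+4->C
  (5,8):dx=-9,dy=-8->C; (5,9):dx=-4,dy=-5->C; (6,7):dx=-1,dy=-2->C; (6,8):dx=-11,dy=-14->C
  (6,9):dx=-6,dy=-11->C; (7,8):dx=-10,dy=-12->C; (7,9):dx=-5,dy=-9->C; (8,9):dx=+5,dy=+3->C
Step 2: C = 35, D = 1, total pairs = 36.
Step 3: tau = (C - D)/(n(n-1)/2) = (35 - 1)/36 = 0.944444.
Step 4: Exact two-sided p-value (enumerate n! = 362880 permutations of y under H0): p = 0.000050.
Step 5: alpha = 0.05. reject H0.

tau_b = 0.9444 (C=35, D=1), p = 0.000050, reject H0.


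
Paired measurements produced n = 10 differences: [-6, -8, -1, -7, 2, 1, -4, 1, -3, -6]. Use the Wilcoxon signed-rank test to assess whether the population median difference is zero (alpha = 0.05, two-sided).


Step 1: Drop any zero differences (none here) and take |d_i|.
|d| = [6, 8, 1, 7, 2, 1, 4, 1, 3, 6]
Step 2: Midrank |d_i| (ties get averaged ranks).
ranks: |6|->7.5, |8|->10, |1|->2, |7|->9, |2|->4, |1|->2, |4|->6, |1|->2, |3|->5, |6|->7.5
Step 3: Attach original signs; sum ranks with positive sign and with negative sign.
W+ = 4 + 2 + 2 = 8
W- = 7.5 + 10 + 2 + 9 + 6 + 5 + 7.5 = 47
(Check: W+ + W- = 55 should equal n(n+1)/2 = 55.)
Step 4: Test statistic W = min(W+, W-) = 8.
Step 5: Ties in |d|, so use the tie-corrected normal approximation.
        E[W] = n(n+1)/4 = 10*11/4 = 27.5.
        Tie groups: |d|=1 (t=3), |d|=6 (t=2); sum(t^3 - t) = 30.
        Var[W] = n(n+1)(2n+1)/24 - sum(t^3-t)/48 = 2310/24 - 30/48 = 95.625.
        z = (W - E[W]) / sqrt(Var[W]) = (8 - 27.5) / 9.7788 = -1.9941.
        Two-sided p = 2*Phi(z) = 0.046140.
Step 6: alpha = 0.05. reject H0.

W+ = 8, W- = 47, W = min = 8, p = 0.046140, reject H0.


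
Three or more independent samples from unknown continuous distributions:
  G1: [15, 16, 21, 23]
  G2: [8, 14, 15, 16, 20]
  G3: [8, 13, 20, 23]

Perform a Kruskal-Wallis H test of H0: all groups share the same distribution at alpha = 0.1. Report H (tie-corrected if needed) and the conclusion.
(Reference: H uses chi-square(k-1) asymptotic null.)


Step 1: Combine all N = 13 observations and assign midranks.
sorted (value, group, rank): (8,G2,1.5), (8,G3,1.5), (13,G3,3), (14,G2,4), (15,G1,5.5), (15,G2,5.5), (16,G1,7.5), (16,G2,7.5), (20,G2,9.5), (20,G3,9.5), (21,G1,11), (23,G1,12.5), (23,G3,12.5)
Step 2: Sum ranks within each group.
R_1 = 36.5 (n_1 = 4)
R_2 = 28 (n_2 = 5)
R_3 = 26.5 (n_3 = 4)
Step 3: H = 12/(N(N+1)) * sum(R_i^2/n_i) - 3(N+1)
     = 12/(13*14) * (36.5^2/4 + 28^2/5 + 26.5^2/4) - 3*14
     = 0.065934 * 665.425 - 42
     = 1.874176.
Step 4: Ties present; correction factor C = 1 - 30/(13^3 - 13) = 0.986264. Corrected H = 1.874176 / 0.986264 = 1.900279.
Step 5: Under H0, H ~ chi^2(2); p-value = 0.386687.
Step 6: alpha = 0.1. fail to reject H0.

H = 1.9003, df = 2, p = 0.386687, fail to reject H0.


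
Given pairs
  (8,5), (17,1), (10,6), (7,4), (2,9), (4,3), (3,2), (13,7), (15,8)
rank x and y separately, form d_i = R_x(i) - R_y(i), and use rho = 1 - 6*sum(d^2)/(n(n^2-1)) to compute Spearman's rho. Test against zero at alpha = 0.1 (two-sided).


Step 1: Rank x and y separately (midranks; no ties here).
rank(x): 8->5, 17->9, 10->6, 7->4, 2->1, 4->3, 3->2, 13->7, 15->8
rank(y): 5->5, 1->1, 6->6, 4->4, 9->9, 3->3, 2->2, 7->7, 8->8
Step 2: d_i = R_x(i) - R_y(i); compute d_i^2.
  (5-5)^2=0, (9-1)^2=64, (6-6)^2=0, (4-4)^2=0, (1-9)^2=64, (3-3)^2=0, (2-2)^2=0, (7-7)^2=0, (8-8)^2=0
sum(d^2) = 128.
Step 3: rho = 1 - 6*128 / (9*(9^2 - 1)) = 1 - 768/720 = -0.066667.
Step 4: Under H0, t = rho * sqrt((n-2)/(1-rho^2)) = -0.1768 ~ t(7).
Step 5: Two-sided p-value from the t-distribution with 7 df = 0.864690.
Step 6: alpha = 0.1. fail to reject H0.

rho = -0.0667, p = 0.864690, fail to reject H0 at alpha = 0.1.


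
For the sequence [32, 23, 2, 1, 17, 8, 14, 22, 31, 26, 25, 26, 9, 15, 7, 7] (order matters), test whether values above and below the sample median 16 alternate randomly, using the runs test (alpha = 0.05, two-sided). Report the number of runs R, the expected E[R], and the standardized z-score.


Step 1: Compute median = 16; label A = above, B = below.
Labels in order: AABBABBAAAAABBBB  (n_A = 8, n_B = 8)
Step 2: Count runs R = 6.
Step 3: Under H0 (random ordering), E[R] = 2*n_A*n_B/(n_A+n_B) + 1 = 2*8*8/16 + 1 = 9.0000.
        Var[R] = 2*n_A*n_B*(2*n_A*n_B - n_A - n_B) / ((n_A+n_B)^2 * (n_A+n_B-1)) = 14336/3840 = 3.7333.
        SD[R] = 1.9322.
Step 4: Continuity-corrected z = (R + 0.5 - E[R]) / SD[R] = (6 + 0.5 - 9.0000) / 1.9322 = -1.2939.
Step 5: Two-sided p-value via normal approximation = 2*(1 - Phi(|z|)) = 0.195709.
Step 6: alpha = 0.05. fail to reject H0.

R = 6, z = -1.2939, p = 0.195709, fail to reject H0.


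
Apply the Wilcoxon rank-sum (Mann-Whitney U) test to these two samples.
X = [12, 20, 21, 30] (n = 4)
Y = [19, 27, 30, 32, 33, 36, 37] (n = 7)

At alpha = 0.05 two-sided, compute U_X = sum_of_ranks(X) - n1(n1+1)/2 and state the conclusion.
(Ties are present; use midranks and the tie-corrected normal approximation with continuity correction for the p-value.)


Step 1: Combine and sort all 11 observations; assign midranks.
sorted (value, group): (12,X), (19,Y), (20,X), (21,X), (27,Y), (30,X), (30,Y), (32,Y), (33,Y), (36,Y), (37,Y)
ranks: 12->1, 19->2, 20->3, 21->4, 27->5, 30->6.5, 30->6.5, 32->8, 33->9, 36->10, 37->11
Step 2: Rank sum for X: R1 = 1 + 3 + 4 + 6.5 = 14.5.
Step 3: U_X = R1 - n1(n1+1)/2 = 14.5 - 4*5/2 = 14.5 - 10 = 4.5.
       U_Y = n1*n2 - U_X = 28 - 4.5 = 23.5.
Step 4: Ties are present, so use the tie-corrected normal approximation (with continuity correction) for the p-value.
Step 5: p-value = 0.088247; compare to alpha = 0.05. fail to reject H0.

U_X = 4.5, p = 0.088247, fail to reject H0 at alpha = 0.05.


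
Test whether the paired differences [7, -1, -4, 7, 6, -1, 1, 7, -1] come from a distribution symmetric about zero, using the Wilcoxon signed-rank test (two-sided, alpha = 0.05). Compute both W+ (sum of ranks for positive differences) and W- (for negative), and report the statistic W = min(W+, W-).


Step 1: Drop any zero differences (none here) and take |d_i|.
|d| = [7, 1, 4, 7, 6, 1, 1, 7, 1]
Step 2: Midrank |d_i| (ties get averaged ranks).
ranks: |7|->8, |1|->2.5, |4|->5, |7|->8, |6|->6, |1|->2.5, |1|->2.5, |7|->8, |1|->2.5
Step 3: Attach original signs; sum ranks with positive sign and with negative sign.
W+ = 8 + 8 + 6 + 2.5 + 8 = 32.5
W- = 2.5 + 5 + 2.5 + 2.5 = 12.5
(Check: W+ + W- = 45 should equal n(n+1)/2 = 45.)
Step 4: Test statistic W = min(W+, W-) = 12.5.
Step 5: Ties in |d|, so use the tie-corrected normal approximation.
        E[W] = n(n+1)/4 = 9*10/4 = 22.5.
        Tie groups: |d|=1 (t=4), |d|=7 (t=3); sum(t^3 - t) = 84.
        Var[W] = n(n+1)(2n+1)/24 - sum(t^3-t)/48 = 1710/24 - 84/48 = 69.5.
        z = (W - E[W]) / sqrt(Var[W]) = (12.5 - 22.5) / 8.3367 = -1.1995.
        Two-sided p = 2*Phi(z) = 0.230326.
Step 6: alpha = 0.05. fail to reject H0.

W+ = 32.5, W- = 12.5, W = min = 12.5, p = 0.230326, fail to reject H0.


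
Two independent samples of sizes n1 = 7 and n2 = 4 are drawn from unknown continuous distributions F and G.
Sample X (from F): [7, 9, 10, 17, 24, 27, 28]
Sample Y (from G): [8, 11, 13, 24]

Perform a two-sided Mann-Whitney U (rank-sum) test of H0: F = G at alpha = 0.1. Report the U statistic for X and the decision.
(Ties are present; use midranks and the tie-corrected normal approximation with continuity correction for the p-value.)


Step 1: Combine and sort all 11 observations; assign midranks.
sorted (value, group): (7,X), (8,Y), (9,X), (10,X), (11,Y), (13,Y), (17,X), (24,X), (24,Y), (27,X), (28,X)
ranks: 7->1, 8->2, 9->3, 10->4, 11->5, 13->6, 17->7, 24->8.5, 24->8.5, 27->10, 28->11
Step 2: Rank sum for X: R1 = 1 + 3 + 4 + 7 + 8.5 + 10 + 11 = 44.5.
Step 3: U_X = R1 - n1(n1+1)/2 = 44.5 - 7*8/2 = 44.5 - 28 = 16.5.
       U_Y = n1*n2 - U_X = 28 - 16.5 = 11.5.
Step 4: Ties are present, so use the tie-corrected normal approximation (with continuity correction) for the p-value.
Step 5: p-value = 0.704817; compare to alpha = 0.1. fail to reject H0.

U_X = 16.5, p = 0.704817, fail to reject H0 at alpha = 0.1.


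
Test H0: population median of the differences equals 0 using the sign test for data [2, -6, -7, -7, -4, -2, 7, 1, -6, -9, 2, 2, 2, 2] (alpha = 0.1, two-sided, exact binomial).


Step 1: Discard zero differences. Original n = 14; n_eff = number of nonzero differences = 14.
Nonzero differences (with sign): +2, -6, -7, -7, -4, -2, +7, +1, -6, -9, +2, +2, +2, +2
Step 2: Count signs: positive = 7, negative = 7.
Step 3: Under H0: P(positive) = 0.5, so the number of positives S ~ Bin(14, 0.5).
Step 4: Two-sided exact p-value = sum of Bin(14,0.5) probabilities at or below the observed probability = 1.000000.
Step 5: alpha = 0.1. fail to reject H0.

n_eff = 14, pos = 7, neg = 7, p = 1.000000, fail to reject H0.


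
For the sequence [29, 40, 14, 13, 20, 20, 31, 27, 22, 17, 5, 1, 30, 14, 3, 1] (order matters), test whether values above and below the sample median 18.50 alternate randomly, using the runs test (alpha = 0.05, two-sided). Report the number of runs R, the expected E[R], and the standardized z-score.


Step 1: Compute median = 18.50; label A = above, B = below.
Labels in order: AABBAAAAABBBABBB  (n_A = 8, n_B = 8)
Step 2: Count runs R = 6.
Step 3: Under H0 (random ordering), E[R] = 2*n_A*n_B/(n_A+n_B) + 1 = 2*8*8/16 + 1 = 9.0000.
        Var[R] = 2*n_A*n_B*(2*n_A*n_B - n_A - n_B) / ((n_A+n_B)^2 * (n_A+n_B-1)) = 14336/3840 = 3.7333.
        SD[R] = 1.9322.
Step 4: Continuity-corrected z = (R + 0.5 - E[R]) / SD[R] = (6 + 0.5 - 9.0000) / 1.9322 = -1.2939.
Step 5: Two-sided p-value via normal approximation = 2*(1 - Phi(|z|)) = 0.195709.
Step 6: alpha = 0.05. fail to reject H0.

R = 6, z = -1.2939, p = 0.195709, fail to reject H0.


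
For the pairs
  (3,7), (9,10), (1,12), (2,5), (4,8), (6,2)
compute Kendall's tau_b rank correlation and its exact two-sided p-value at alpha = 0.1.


Step 1: Enumerate the 15 unordered pairs (i,j) with i<j and classify each by sign(x_j-x_i) * sign(y_j-y_i).
  (1,2):dx=+6,dy=+3->C; (1,3):dx=-2,dy=+5->D; (1,4):dx=-1,dy=-2->C; (1,5):dx=+1,dy=+1->C
  (1,6):dx=+3,dy=-5->D; (2,3):dx=-8,dy=+2->D; (2,4):dx=-7,dy=-5->C; (2,5):dx=-5,dy=-2->C
  (2,6):dx=-3,dy=-8->C; (3,4):dx=+1,dy=-7->D; (3,5):dx=+3,dy=-4->D; (3,6):dx=+5,dy=-10->D
  (4,5):dx=+2,dy=+3->C; (4,6):dx=+4,dy=-3->D; (5,6):dx=+2,dy=-6->D
Step 2: C = 7, D = 8, total pairs = 15.
Step 3: tau = (C - D)/(n(n-1)/2) = (7 - 8)/15 = -0.066667.
Step 4: Exact two-sided p-value (enumerate n! = 720 permutations of y under H0): p = 1.000000.
Step 5: alpha = 0.1. fail to reject H0.

tau_b = -0.0667 (C=7, D=8), p = 1.000000, fail to reject H0.


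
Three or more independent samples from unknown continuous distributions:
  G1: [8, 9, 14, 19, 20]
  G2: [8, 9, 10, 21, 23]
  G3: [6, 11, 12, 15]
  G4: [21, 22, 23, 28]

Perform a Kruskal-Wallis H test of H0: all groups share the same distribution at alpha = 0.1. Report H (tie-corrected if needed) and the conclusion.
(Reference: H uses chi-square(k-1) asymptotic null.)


Step 1: Combine all N = 18 observations and assign midranks.
sorted (value, group, rank): (6,G3,1), (8,G1,2.5), (8,G2,2.5), (9,G1,4.5), (9,G2,4.5), (10,G2,6), (11,G3,7), (12,G3,8), (14,G1,9), (15,G3,10), (19,G1,11), (20,G1,12), (21,G2,13.5), (21,G4,13.5), (22,G4,15), (23,G2,16.5), (23,G4,16.5), (28,G4,18)
Step 2: Sum ranks within each group.
R_1 = 39 (n_1 = 5)
R_2 = 43 (n_2 = 5)
R_3 = 26 (n_3 = 4)
R_4 = 63 (n_4 = 4)
Step 3: H = 12/(N(N+1)) * sum(R_i^2/n_i) - 3(N+1)
     = 12/(18*19) * (39^2/5 + 43^2/5 + 26^2/4 + 63^2/4) - 3*19
     = 0.035088 * 1835.25 - 57
     = 7.394737.
Step 4: Ties present; correction factor C = 1 - 24/(18^3 - 18) = 0.995872. Corrected H = 7.394737 / 0.995872 = 7.425389.
Step 5: Under H0, H ~ chi^2(3); p-value = 0.059507.
Step 6: alpha = 0.1. reject H0.

H = 7.4254, df = 3, p = 0.059507, reject H0.


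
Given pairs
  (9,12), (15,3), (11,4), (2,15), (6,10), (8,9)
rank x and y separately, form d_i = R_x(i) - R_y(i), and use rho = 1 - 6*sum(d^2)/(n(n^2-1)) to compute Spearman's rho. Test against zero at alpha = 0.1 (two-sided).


Step 1: Rank x and y separately (midranks; no ties here).
rank(x): 9->4, 15->6, 11->5, 2->1, 6->2, 8->3
rank(y): 12->5, 3->1, 4->2, 15->6, 10->4, 9->3
Step 2: d_i = R_x(i) - R_y(i); compute d_i^2.
  (4-5)^2=1, (6-1)^2=25, (5-2)^2=9, (1-6)^2=25, (2-4)^2=4, (3-3)^2=0
sum(d^2) = 64.
Step 3: rho = 1 - 6*64 / (6*(6^2 - 1)) = 1 - 384/210 = -0.828571.
Step 4: Under H0, t = rho * sqrt((n-2)/(1-rho^2)) = -2.9598 ~ t(4).
Step 5: Two-sided p-value from the t-distribution with 4 df = 0.041563.
Step 6: alpha = 0.1. reject H0.

rho = -0.8286, p = 0.041563, reject H0 at alpha = 0.1.


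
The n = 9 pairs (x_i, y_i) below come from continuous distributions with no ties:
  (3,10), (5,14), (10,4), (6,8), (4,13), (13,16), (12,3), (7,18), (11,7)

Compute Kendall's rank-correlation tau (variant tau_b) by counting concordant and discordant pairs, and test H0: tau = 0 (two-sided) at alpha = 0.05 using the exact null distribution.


Step 1: Enumerate the 36 unordered pairs (i,j) with i<j and classify each by sign(x_j-x_i) * sign(y_j-y_i).
  (1,2):dx=+2,dy=+4->C; (1,3):dx=+7,dy=-6->D; (1,4):dx=+3,dy=-2->D; (1,5):dx=+1,dy=+3->C
  (1,6):dx=+10,dy=+6->C; (1,7):dx=+9,dy=-7->D; (1,8):dx=+4,dy=+8->C; (1,9):dx=+8,dy=-3->D
  (2,3):dx=+5,dy=-10->D; (2,4):dx=+1,dy=-6->D; (2,5):dx=-1,dy=-1->C; (2,6):dx=+8,dy=+2->C
  (2,7):dx=+7,dy=-11->D; (2,8):dx=+2,dy=+4->C; (2,9):dx=+6,dy=-7->D; (3,4):dx=-4,dy=+4->D
  (3,5):dx=-6,dy=+9->D; (3,6):dx=+3,dy=+12->C; (3,7):dx=+2,dy=-1->D; (3,8):dx=-3,dy=+14->D
  (3,9):dx=+1,dy=+3->C; (4,5):dx=-2,dy=+5->D; (4,6):dx=+7,dy=+8->C; (4,7):dx=+6,dy=-5->D
  (4,8):dx=+1,dy=+10->C; (4,9):dx=+5,dy=-1->D; (5,6):dx=+9,dy=+3->C; (5,7):dx=+8,dy=-10->D
  (5,8):dx=+3,dy=+5->C; (5,9):dx=+7,dy=-6->D; (6,7):dx=-1,dy=-13->C; (6,8):dx=-6,dy=+2->D
  (6,9):dx=-2,dy=-9->C; (7,8):dx=-5,dy=+15->D; (7,9):dx=-1,dy=+4->D; (8,9):dx=+4,dy=-11->D
Step 2: C = 15, D = 21, total pairs = 36.
Step 3: tau = (C - D)/(n(n-1)/2) = (15 - 21)/36 = -0.166667.
Step 4: Exact two-sided p-value (enumerate n! = 362880 permutations of y under H0): p = 0.612202.
Step 5: alpha = 0.05. fail to reject H0.

tau_b = -0.1667 (C=15, D=21), p = 0.612202, fail to reject H0.


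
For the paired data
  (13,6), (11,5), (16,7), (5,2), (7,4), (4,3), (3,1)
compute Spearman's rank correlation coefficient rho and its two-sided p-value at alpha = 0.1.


Step 1: Rank x and y separately (midranks; no ties here).
rank(x): 13->6, 11->5, 16->7, 5->3, 7->4, 4->2, 3->1
rank(y): 6->6, 5->5, 7->7, 2->2, 4->4, 3->3, 1->1
Step 2: d_i = R_x(i) - R_y(i); compute d_i^2.
  (6-6)^2=0, (5-5)^2=0, (7-7)^2=0, (3-2)^2=1, (4-4)^2=0, (2-3)^2=1, (1-1)^2=0
sum(d^2) = 2.
Step 3: rho = 1 - 6*2 / (7*(7^2 - 1)) = 1 - 12/336 = 0.964286.
Step 4: Under H0, t = rho * sqrt((n-2)/(1-rho^2)) = 8.1408 ~ t(5).
Step 5: Two-sided p-value from the t-distribution with 5 df = 0.000454.
Step 6: alpha = 0.1. reject H0.

rho = 0.9643, p = 0.000454, reject H0 at alpha = 0.1.


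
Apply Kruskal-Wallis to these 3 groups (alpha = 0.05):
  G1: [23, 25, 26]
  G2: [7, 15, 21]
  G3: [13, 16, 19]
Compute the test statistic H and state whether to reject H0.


Step 1: Combine all N = 9 observations and assign midranks.
sorted (value, group, rank): (7,G2,1), (13,G3,2), (15,G2,3), (16,G3,4), (19,G3,5), (21,G2,6), (23,G1,7), (25,G1,8), (26,G1,9)
Step 2: Sum ranks within each group.
R_1 = 24 (n_1 = 3)
R_2 = 10 (n_2 = 3)
R_3 = 11 (n_3 = 3)
Step 3: H = 12/(N(N+1)) * sum(R_i^2/n_i) - 3(N+1)
     = 12/(9*10) * (24^2/3 + 10^2/3 + 11^2/3) - 3*10
     = 0.133333 * 265.667 - 30
     = 5.422222.
Step 4: No ties, so H is used without correction.
Step 5: Under H0, H ~ chi^2(2); p-value = 0.066463.
Step 6: alpha = 0.05. fail to reject H0.

H = 5.4222, df = 2, p = 0.066463, fail to reject H0.


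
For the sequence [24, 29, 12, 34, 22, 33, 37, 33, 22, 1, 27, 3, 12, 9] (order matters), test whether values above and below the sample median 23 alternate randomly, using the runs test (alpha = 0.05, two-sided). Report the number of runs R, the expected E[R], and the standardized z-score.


Step 1: Compute median = 23; label A = above, B = below.
Labels in order: AABABAAABBABBB  (n_A = 7, n_B = 7)
Step 2: Count runs R = 8.
Step 3: Under H0 (random ordering), E[R] = 2*n_A*n_B/(n_A+n_B) + 1 = 2*7*7/14 + 1 = 8.0000.
        Var[R] = 2*n_A*n_B*(2*n_A*n_B - n_A - n_B) / ((n_A+n_B)^2 * (n_A+n_B-1)) = 8232/2548 = 3.2308.
        SD[R] = 1.7974.
Step 4: R = E[R], so z = 0 with no continuity correction.
Step 5: Two-sided p-value via normal approximation = 2*(1 - Phi(|z|)) = 1.000000.
Step 6: alpha = 0.05. fail to reject H0.

R = 8, z = 0.0000, p = 1.000000, fail to reject H0.


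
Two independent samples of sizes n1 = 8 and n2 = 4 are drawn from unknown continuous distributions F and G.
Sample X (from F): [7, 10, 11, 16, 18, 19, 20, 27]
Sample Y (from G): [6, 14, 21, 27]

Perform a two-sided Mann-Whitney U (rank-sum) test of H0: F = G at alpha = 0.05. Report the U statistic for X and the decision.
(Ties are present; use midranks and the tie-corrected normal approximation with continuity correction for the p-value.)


Step 1: Combine and sort all 12 observations; assign midranks.
sorted (value, group): (6,Y), (7,X), (10,X), (11,X), (14,Y), (16,X), (18,X), (19,X), (20,X), (21,Y), (27,X), (27,Y)
ranks: 6->1, 7->2, 10->3, 11->4, 14->5, 16->6, 18->7, 19->8, 20->9, 21->10, 27->11.5, 27->11.5
Step 2: Rank sum for X: R1 = 2 + 3 + 4 + 6 + 7 + 8 + 9 + 11.5 = 50.5.
Step 3: U_X = R1 - n1(n1+1)/2 = 50.5 - 8*9/2 = 50.5 - 36 = 14.5.
       U_Y = n1*n2 - U_X = 32 - 14.5 = 17.5.
Step 4: Ties are present, so use the tie-corrected normal approximation (with continuity correction) for the p-value.
Step 5: p-value = 0.864901; compare to alpha = 0.05. fail to reject H0.

U_X = 14.5, p = 0.864901, fail to reject H0 at alpha = 0.05.


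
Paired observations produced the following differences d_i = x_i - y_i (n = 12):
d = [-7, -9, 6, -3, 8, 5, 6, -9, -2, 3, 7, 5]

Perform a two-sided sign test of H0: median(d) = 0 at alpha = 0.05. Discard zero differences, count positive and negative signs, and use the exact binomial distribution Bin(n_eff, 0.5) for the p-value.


Step 1: Discard zero differences. Original n = 12; n_eff = number of nonzero differences = 12.
Nonzero differences (with sign): -7, -9, +6, -3, +8, +5, +6, -9, -2, +3, +7, +5
Step 2: Count signs: positive = 7, negative = 5.
Step 3: Under H0: P(positive) = 0.5, so the number of positives S ~ Bin(12, 0.5).
Step 4: Two-sided exact p-value = sum of Bin(12,0.5) probabilities at or below the observed probability = 0.774414.
Step 5: alpha = 0.05. fail to reject H0.

n_eff = 12, pos = 7, neg = 5, p = 0.774414, fail to reject H0.


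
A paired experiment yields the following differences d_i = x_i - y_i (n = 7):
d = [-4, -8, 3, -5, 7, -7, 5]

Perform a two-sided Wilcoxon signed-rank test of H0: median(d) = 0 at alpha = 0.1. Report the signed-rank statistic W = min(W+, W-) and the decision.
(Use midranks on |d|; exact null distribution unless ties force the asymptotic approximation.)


Step 1: Drop any zero differences (none here) and take |d_i|.
|d| = [4, 8, 3, 5, 7, 7, 5]
Step 2: Midrank |d_i| (ties get averaged ranks).
ranks: |4|->2, |8|->7, |3|->1, |5|->3.5, |7|->5.5, |7|->5.5, |5|->3.5
Step 3: Attach original signs; sum ranks with positive sign and with negative sign.
W+ = 1 + 5.5 + 3.5 = 10
W- = 2 + 7 + 3.5 + 5.5 = 18
(Check: W+ + W- = 28 should equal n(n+1)/2 = 28.)
Step 4: Test statistic W = min(W+, W-) = 10.
Step 5: Ties in |d|, so use the tie-corrected normal approximation.
        E[W] = n(n+1)/4 = 7*8/4 = 14.
        Tie groups: |d|=5 (t=2), |d|=7 (t=2); sum(t^3 - t) = 12.
        Var[W] = n(n+1)(2n+1)/24 - sum(t^3-t)/48 = 840/24 - 12/48 = 34.75.
        z = (W - E[W]) / sqrt(Var[W]) = (10 - 14) / 5.8949 = -0.6786.
        Two-sided p = 2*Phi(z) = 0.497422.
Step 6: alpha = 0.1. fail to reject H0.

W+ = 10, W- = 18, W = min = 10, p = 0.497422, fail to reject H0.


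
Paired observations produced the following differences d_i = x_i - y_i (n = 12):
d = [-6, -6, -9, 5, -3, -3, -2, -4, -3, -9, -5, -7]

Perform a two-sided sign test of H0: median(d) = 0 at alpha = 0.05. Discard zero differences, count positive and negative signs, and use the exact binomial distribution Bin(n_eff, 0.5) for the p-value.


Step 1: Discard zero differences. Original n = 12; n_eff = number of nonzero differences = 12.
Nonzero differences (with sign): -6, -6, -9, +5, -3, -3, -2, -4, -3, -9, -5, -7
Step 2: Count signs: positive = 1, negative = 11.
Step 3: Under H0: P(positive) = 0.5, so the number of positives S ~ Bin(12, 0.5).
Step 4: Two-sided exact p-value = sum of Bin(12,0.5) probabilities at or below the observed probability = 0.006348.
Step 5: alpha = 0.05. reject H0.

n_eff = 12, pos = 1, neg = 11, p = 0.006348, reject H0.


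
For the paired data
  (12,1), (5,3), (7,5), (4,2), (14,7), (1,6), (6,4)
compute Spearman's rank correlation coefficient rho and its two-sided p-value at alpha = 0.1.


Step 1: Rank x and y separately (midranks; no ties here).
rank(x): 12->6, 5->3, 7->5, 4->2, 14->7, 1->1, 6->4
rank(y): 1->1, 3->3, 5->5, 2->2, 7->7, 6->6, 4->4
Step 2: d_i = R_x(i) - R_y(i); compute d_i^2.
  (6-1)^2=25, (3-3)^2=0, (5-5)^2=0, (2-2)^2=0, (7-7)^2=0, (1-6)^2=25, (4-4)^2=0
sum(d^2) = 50.
Step 3: rho = 1 - 6*50 / (7*(7^2 - 1)) = 1 - 300/336 = 0.107143.
Step 4: Under H0, t = rho * sqrt((n-2)/(1-rho^2)) = 0.2410 ~ t(5).
Step 5: Two-sided p-value from the t-distribution with 5 df = 0.819151.
Step 6: alpha = 0.1. fail to reject H0.

rho = 0.1071, p = 0.819151, fail to reject H0 at alpha = 0.1.


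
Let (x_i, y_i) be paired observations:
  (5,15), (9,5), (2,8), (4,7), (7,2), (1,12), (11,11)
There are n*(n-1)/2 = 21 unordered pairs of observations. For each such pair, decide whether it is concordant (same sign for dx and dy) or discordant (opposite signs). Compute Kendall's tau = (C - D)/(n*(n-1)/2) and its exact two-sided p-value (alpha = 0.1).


Step 1: Enumerate the 21 unordered pairs (i,j) with i<j and classify each by sign(x_j-x_i) * sign(y_j-y_i).
  (1,2):dx=+4,dy=-10->D; (1,3):dx=-3,dy=-7->C; (1,4):dx=-1,dy=-8->C; (1,5):dx=+2,dy=-13->D
  (1,6):dx=-4,dy=-3->C; (1,7):dx=+6,dy=-4->D; (2,3):dx=-7,dy=+3->D; (2,4):dx=-5,dy=+2->D
  (2,5):dx=-2,dy=-3->C; (2,6):dx=-8,dy=+7->D; (2,7):dx=+2,dy=+6->C; (3,4):dx=+2,dy=-1->D
  (3,5):dx=+5,dy=-6->D; (3,6):dx=-1,dy=+4->D; (3,7):dx=+9,dy=+3->C; (4,5):dx=+3,dy=-5->D
  (4,6):dx=-3,dy=+5->D; (4,7):dx=+7,dy=+4->C; (5,6):dx=-6,dy=+10->D; (5,7):dx=+4,dy=+9->C
  (6,7):dx=+10,dy=-1->D
Step 2: C = 8, D = 13, total pairs = 21.
Step 3: tau = (C - D)/(n(n-1)/2) = (8 - 13)/21 = -0.238095.
Step 4: Exact two-sided p-value (enumerate n! = 5040 permutations of y under H0): p = 0.561905.
Step 5: alpha = 0.1. fail to reject H0.

tau_b = -0.2381 (C=8, D=13), p = 0.561905, fail to reject H0.


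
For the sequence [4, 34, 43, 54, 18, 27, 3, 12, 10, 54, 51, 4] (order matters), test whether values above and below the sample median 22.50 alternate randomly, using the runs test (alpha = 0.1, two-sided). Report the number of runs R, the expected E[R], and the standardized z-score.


Step 1: Compute median = 22.50; label A = above, B = below.
Labels in order: BAAABABBBAAB  (n_A = 6, n_B = 6)
Step 2: Count runs R = 7.
Step 3: Under H0 (random ordering), E[R] = 2*n_A*n_B/(n_A+n_B) + 1 = 2*6*6/12 + 1 = 7.0000.
        Var[R] = 2*n_A*n_B*(2*n_A*n_B - n_A - n_B) / ((n_A+n_B)^2 * (n_A+n_B-1)) = 4320/1584 = 2.7273.
        SD[R] = 1.6514.
Step 4: R = E[R], so z = 0 with no continuity correction.
Step 5: Two-sided p-value via normal approximation = 2*(1 - Phi(|z|)) = 1.000000.
Step 6: alpha = 0.1. fail to reject H0.

R = 7, z = 0.0000, p = 1.000000, fail to reject H0.


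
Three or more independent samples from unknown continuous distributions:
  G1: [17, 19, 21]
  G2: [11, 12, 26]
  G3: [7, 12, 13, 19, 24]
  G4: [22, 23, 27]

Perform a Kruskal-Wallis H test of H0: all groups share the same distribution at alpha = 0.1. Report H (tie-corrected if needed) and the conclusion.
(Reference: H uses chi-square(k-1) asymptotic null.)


Step 1: Combine all N = 14 observations and assign midranks.
sorted (value, group, rank): (7,G3,1), (11,G2,2), (12,G2,3.5), (12,G3,3.5), (13,G3,5), (17,G1,6), (19,G1,7.5), (19,G3,7.5), (21,G1,9), (22,G4,10), (23,G4,11), (24,G3,12), (26,G2,13), (27,G4,14)
Step 2: Sum ranks within each group.
R_1 = 22.5 (n_1 = 3)
R_2 = 18.5 (n_2 = 3)
R_3 = 29 (n_3 = 5)
R_4 = 35 (n_4 = 3)
Step 3: H = 12/(N(N+1)) * sum(R_i^2/n_i) - 3(N+1)
     = 12/(14*15) * (22.5^2/3 + 18.5^2/3 + 29^2/5 + 35^2/3) - 3*15
     = 0.057143 * 859.367 - 45
     = 4.106667.
Step 4: Ties present; correction factor C = 1 - 12/(14^3 - 14) = 0.995604. Corrected H = 4.106667 / 0.995604 = 4.124798.
Step 5: Under H0, H ~ chi^2(3); p-value = 0.248300.
Step 6: alpha = 0.1. fail to reject H0.

H = 4.1248, df = 3, p = 0.248300, fail to reject H0.


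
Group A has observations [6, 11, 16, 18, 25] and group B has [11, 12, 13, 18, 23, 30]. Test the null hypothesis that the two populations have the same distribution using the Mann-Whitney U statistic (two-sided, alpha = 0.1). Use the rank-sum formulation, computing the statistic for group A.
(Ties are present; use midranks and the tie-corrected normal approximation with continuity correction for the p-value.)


Step 1: Combine and sort all 11 observations; assign midranks.
sorted (value, group): (6,X), (11,X), (11,Y), (12,Y), (13,Y), (16,X), (18,X), (18,Y), (23,Y), (25,X), (30,Y)
ranks: 6->1, 11->2.5, 11->2.5, 12->4, 13->5, 16->6, 18->7.5, 18->7.5, 23->9, 25->10, 30->11
Step 2: Rank sum for X: R1 = 1 + 2.5 + 6 + 7.5 + 10 = 27.
Step 3: U_X = R1 - n1(n1+1)/2 = 27 - 5*6/2 = 27 - 15 = 12.
       U_Y = n1*n2 - U_X = 30 - 12 = 18.
Step 4: Ties are present, so use the tie-corrected normal approximation (with continuity correction) for the p-value.
Step 5: p-value = 0.646576; compare to alpha = 0.1. fail to reject H0.

U_X = 12, p = 0.646576, fail to reject H0 at alpha = 0.1.


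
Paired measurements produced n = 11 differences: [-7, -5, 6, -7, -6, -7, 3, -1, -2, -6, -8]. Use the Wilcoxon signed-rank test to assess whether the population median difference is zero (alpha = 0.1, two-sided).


Step 1: Drop any zero differences (none here) and take |d_i|.
|d| = [7, 5, 6, 7, 6, 7, 3, 1, 2, 6, 8]
Step 2: Midrank |d_i| (ties get averaged ranks).
ranks: |7|->9, |5|->4, |6|->6, |7|->9, |6|->6, |7|->9, |3|->3, |1|->1, |2|->2, |6|->6, |8|->11
Step 3: Attach original signs; sum ranks with positive sign and with negative sign.
W+ = 6 + 3 = 9
W- = 9 + 4 + 9 + 6 + 9 + 1 + 2 + 6 + 11 = 57
(Check: W+ + W- = 66 should equal n(n+1)/2 = 66.)
Step 4: Test statistic W = min(W+, W-) = 9.
Step 5: Ties in |d|, so use the tie-corrected normal approximation.
        E[W] = n(n+1)/4 = 11*12/4 = 33.
        Tie groups: |d|=6 (t=3), |d|=7 (t=3); sum(t^3 - t) = 48.
        Var[W] = n(n+1)(2n+1)/24 - sum(t^3-t)/48 = 3036/24 - 48/48 = 125.5.
        z = (W - E[W]) / sqrt(Var[W]) = (9 - 33) / 11.2027 = -2.1423.
        Two-sided p = 2*Phi(z) = 0.032166.
Step 6: alpha = 0.1. reject H0.

W+ = 9, W- = 57, W = min = 9, p = 0.032166, reject H0.


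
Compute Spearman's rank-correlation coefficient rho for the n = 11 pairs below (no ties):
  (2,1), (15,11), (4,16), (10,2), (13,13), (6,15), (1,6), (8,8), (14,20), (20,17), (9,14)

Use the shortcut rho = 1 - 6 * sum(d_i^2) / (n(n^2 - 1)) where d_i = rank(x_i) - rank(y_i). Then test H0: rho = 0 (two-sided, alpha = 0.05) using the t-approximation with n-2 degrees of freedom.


Step 1: Rank x and y separately (midranks; no ties here).
rank(x): 2->2, 15->10, 4->3, 10->7, 13->8, 6->4, 1->1, 8->5, 14->9, 20->11, 9->6
rank(y): 1->1, 11->5, 16->9, 2->2, 13->6, 15->8, 6->3, 8->4, 20->11, 17->10, 14->7
Step 2: d_i = R_x(i) - R_y(i); compute d_i^2.
  (2-1)^2=1, (10-5)^2=25, (3-9)^2=36, (7-2)^2=25, (8-6)^2=4, (4-8)^2=16, (1-3)^2=4, (5-4)^2=1, (9-11)^2=4, (11-10)^2=1, (6-7)^2=1
sum(d^2) = 118.
Step 3: rho = 1 - 6*118 / (11*(11^2 - 1)) = 1 - 708/1320 = 0.463636.
Step 4: Under H0, t = rho * sqrt((n-2)/(1-rho^2)) = 1.5698 ~ t(9).
Step 5: Two-sided p-value from the t-distribution with 9 df = 0.150901.
Step 6: alpha = 0.05. fail to reject H0.

rho = 0.4636, p = 0.150901, fail to reject H0 at alpha = 0.05.


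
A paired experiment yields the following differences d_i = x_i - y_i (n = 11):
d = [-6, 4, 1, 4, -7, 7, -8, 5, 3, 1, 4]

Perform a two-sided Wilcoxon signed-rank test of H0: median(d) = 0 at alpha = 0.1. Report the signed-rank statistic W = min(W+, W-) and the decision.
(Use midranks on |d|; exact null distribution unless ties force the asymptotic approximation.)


Step 1: Drop any zero differences (none here) and take |d_i|.
|d| = [6, 4, 1, 4, 7, 7, 8, 5, 3, 1, 4]
Step 2: Midrank |d_i| (ties get averaged ranks).
ranks: |6|->8, |4|->5, |1|->1.5, |4|->5, |7|->9.5, |7|->9.5, |8|->11, |5|->7, |3|->3, |1|->1.5, |4|->5
Step 3: Attach original signs; sum ranks with positive sign and with negative sign.
W+ = 5 + 1.5 + 5 + 9.5 + 7 + 3 + 1.5 + 5 = 37.5
W- = 8 + 9.5 + 11 = 28.5
(Check: W+ + W- = 66 should equal n(n+1)/2 = 66.)
Step 4: Test statistic W = min(W+, W-) = 28.5.
Step 5: Ties in |d|, so use the tie-corrected normal approximation.
        E[W] = n(n+1)/4 = 11*12/4 = 33.
        Tie groups: |d|=1 (t=2), |d|=4 (t=3), |d|=7 (t=2); sum(t^3 - t) = 36.
        Var[W] = n(n+1)(2n+1)/24 - sum(t^3-t)/48 = 3036/24 - 36/48 = 125.75.
        z = (W - E[W]) / sqrt(Var[W]) = (28.5 - 33) / 11.2138 = -0.4013.
        Two-sided p = 2*Phi(z) = 0.688207.
Step 6: alpha = 0.1. fail to reject H0.

W+ = 37.5, W- = 28.5, W = min = 28.5, p = 0.688207, fail to reject H0.


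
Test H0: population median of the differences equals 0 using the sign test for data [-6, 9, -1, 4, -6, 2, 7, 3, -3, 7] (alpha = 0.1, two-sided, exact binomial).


Step 1: Discard zero differences. Original n = 10; n_eff = number of nonzero differences = 10.
Nonzero differences (with sign): -6, +9, -1, +4, -6, +2, +7, +3, -3, +7
Step 2: Count signs: positive = 6, negative = 4.
Step 3: Under H0: P(positive) = 0.5, so the number of positives S ~ Bin(10, 0.5).
Step 4: Two-sided exact p-value = sum of Bin(10,0.5) probabilities at or below the observed probability = 0.753906.
Step 5: alpha = 0.1. fail to reject H0.

n_eff = 10, pos = 6, neg = 4, p = 0.753906, fail to reject H0.


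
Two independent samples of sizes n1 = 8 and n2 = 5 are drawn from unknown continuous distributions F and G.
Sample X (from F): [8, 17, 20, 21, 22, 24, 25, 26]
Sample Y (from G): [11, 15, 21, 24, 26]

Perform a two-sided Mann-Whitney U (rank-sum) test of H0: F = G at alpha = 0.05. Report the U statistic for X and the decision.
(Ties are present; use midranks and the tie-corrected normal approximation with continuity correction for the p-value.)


Step 1: Combine and sort all 13 observations; assign midranks.
sorted (value, group): (8,X), (11,Y), (15,Y), (17,X), (20,X), (21,X), (21,Y), (22,X), (24,X), (24,Y), (25,X), (26,X), (26,Y)
ranks: 8->1, 11->2, 15->3, 17->4, 20->5, 21->6.5, 21->6.5, 22->8, 24->9.5, 24->9.5, 25->11, 26->12.5, 26->12.5
Step 2: Rank sum for X: R1 = 1 + 4 + 5 + 6.5 + 8 + 9.5 + 11 + 12.5 = 57.5.
Step 3: U_X = R1 - n1(n1+1)/2 = 57.5 - 8*9/2 = 57.5 - 36 = 21.5.
       U_Y = n1*n2 - U_X = 40 - 21.5 = 18.5.
Step 4: Ties are present, so use the tie-corrected normal approximation (with continuity correction) for the p-value.
Step 5: p-value = 0.883138; compare to alpha = 0.05. fail to reject H0.

U_X = 21.5, p = 0.883138, fail to reject H0 at alpha = 0.05.


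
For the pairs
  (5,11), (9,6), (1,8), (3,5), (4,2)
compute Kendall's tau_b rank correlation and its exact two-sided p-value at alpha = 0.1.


Step 1: Enumerate the 10 unordered pairs (i,j) with i<j and classify each by sign(x_j-x_i) * sign(y_j-y_i).
  (1,2):dx=+4,dy=-5->D; (1,3):dx=-4,dy=-3->C; (1,4):dx=-2,dy=-6->C; (1,5):dx=-1,dy=-9->C
  (2,3):dx=-8,dy=+2->D; (2,4):dx=-6,dy=-1->C; (2,5):dx=-5,dy=-4->C; (3,4):dx=+2,dy=-3->D
  (3,5):dx=+3,dy=-6->D; (4,5):dx=+1,dy=-3->D
Step 2: C = 5, D = 5, total pairs = 10.
Step 3: tau = (C - D)/(n(n-1)/2) = (5 - 5)/10 = 0.000000.
Step 4: Exact two-sided p-value (enumerate n! = 120 permutations of y under H0): p = 1.000000.
Step 5: alpha = 0.1. fail to reject H0.

tau_b = 0.0000 (C=5, D=5), p = 1.000000, fail to reject H0.


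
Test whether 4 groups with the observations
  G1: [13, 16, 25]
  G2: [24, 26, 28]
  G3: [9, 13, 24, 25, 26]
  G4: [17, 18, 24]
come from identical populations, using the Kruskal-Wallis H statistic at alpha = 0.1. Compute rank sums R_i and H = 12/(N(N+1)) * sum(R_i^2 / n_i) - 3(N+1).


Step 1: Combine all N = 14 observations and assign midranks.
sorted (value, group, rank): (9,G3,1), (13,G1,2.5), (13,G3,2.5), (16,G1,4), (17,G4,5), (18,G4,6), (24,G2,8), (24,G3,8), (24,G4,8), (25,G1,10.5), (25,G3,10.5), (26,G2,12.5), (26,G3,12.5), (28,G2,14)
Step 2: Sum ranks within each group.
R_1 = 17 (n_1 = 3)
R_2 = 34.5 (n_2 = 3)
R_3 = 34.5 (n_3 = 5)
R_4 = 19 (n_4 = 3)
Step 3: H = 12/(N(N+1)) * sum(R_i^2/n_i) - 3(N+1)
     = 12/(14*15) * (17^2/3 + 34.5^2/3 + 34.5^2/5 + 19^2/3) - 3*15
     = 0.057143 * 851.467 - 45
     = 3.655238.
Step 4: Ties present; correction factor C = 1 - 42/(14^3 - 14) = 0.984615. Corrected H = 3.655238 / 0.984615 = 3.712351.
Step 5: Under H0, H ~ chi^2(3); p-value = 0.294247.
Step 6: alpha = 0.1. fail to reject H0.

H = 3.7124, df = 3, p = 0.294247, fail to reject H0.


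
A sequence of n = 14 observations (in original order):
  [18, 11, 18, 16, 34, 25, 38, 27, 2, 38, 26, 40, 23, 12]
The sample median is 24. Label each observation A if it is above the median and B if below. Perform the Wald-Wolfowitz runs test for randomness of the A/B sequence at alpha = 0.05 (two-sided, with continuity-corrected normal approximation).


Step 1: Compute median = 24; label A = above, B = below.
Labels in order: BBBBAAAABAAABB  (n_A = 7, n_B = 7)
Step 2: Count runs R = 5.
Step 3: Under H0 (random ordering), E[R] = 2*n_A*n_B/(n_A+n_B) + 1 = 2*7*7/14 + 1 = 8.0000.
        Var[R] = 2*n_A*n_B*(2*n_A*n_B - n_A - n_B) / ((n_A+n_B)^2 * (n_A+n_B-1)) = 8232/2548 = 3.2308.
        SD[R] = 1.7974.
Step 4: Continuity-corrected z = (R + 0.5 - E[R]) / SD[R] = (5 + 0.5 - 8.0000) / 1.7974 = -1.3909.
Step 5: Two-sided p-value via normal approximation = 2*(1 - Phi(|z|)) = 0.164264.
Step 6: alpha = 0.05. fail to reject H0.

R = 5, z = -1.3909, p = 0.164264, fail to reject H0.


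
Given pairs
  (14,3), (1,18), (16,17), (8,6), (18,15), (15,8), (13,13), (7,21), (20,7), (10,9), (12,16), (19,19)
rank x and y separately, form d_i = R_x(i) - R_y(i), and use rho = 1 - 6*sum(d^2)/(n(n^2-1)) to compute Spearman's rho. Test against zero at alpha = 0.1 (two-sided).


Step 1: Rank x and y separately (midranks; no ties here).
rank(x): 14->7, 1->1, 16->9, 8->3, 18->10, 15->8, 13->6, 7->2, 20->12, 10->4, 12->5, 19->11
rank(y): 3->1, 18->10, 17->9, 6->2, 15->7, 8->4, 13->6, 21->12, 7->3, 9->5, 16->8, 19->11
Step 2: d_i = R_x(i) - R_y(i); compute d_i^2.
  (7-1)^2=36, (1-10)^2=81, (9-9)^2=0, (3-2)^2=1, (10-7)^2=9, (8-4)^2=16, (6-6)^2=0, (2-12)^2=100, (12-3)^2=81, (4-5)^2=1, (5-8)^2=9, (11-11)^2=0
sum(d^2) = 334.
Step 3: rho = 1 - 6*334 / (12*(12^2 - 1)) = 1 - 2004/1716 = -0.167832.
Step 4: Under H0, t = rho * sqrt((n-2)/(1-rho^2)) = -0.5384 ~ t(10).
Step 5: Two-sided p-value from the t-distribution with 10 df = 0.602099.
Step 6: alpha = 0.1. fail to reject H0.

rho = -0.1678, p = 0.602099, fail to reject H0 at alpha = 0.1.


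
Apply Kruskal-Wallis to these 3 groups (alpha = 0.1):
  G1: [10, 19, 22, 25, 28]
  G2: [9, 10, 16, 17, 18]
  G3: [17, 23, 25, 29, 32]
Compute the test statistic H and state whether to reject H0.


Step 1: Combine all N = 15 observations and assign midranks.
sorted (value, group, rank): (9,G2,1), (10,G1,2.5), (10,G2,2.5), (16,G2,4), (17,G2,5.5), (17,G3,5.5), (18,G2,7), (19,G1,8), (22,G1,9), (23,G3,10), (25,G1,11.5), (25,G3,11.5), (28,G1,13), (29,G3,14), (32,G3,15)
Step 2: Sum ranks within each group.
R_1 = 44 (n_1 = 5)
R_2 = 20 (n_2 = 5)
R_3 = 56 (n_3 = 5)
Step 3: H = 12/(N(N+1)) * sum(R_i^2/n_i) - 3(N+1)
     = 12/(15*16) * (44^2/5 + 20^2/5 + 56^2/5) - 3*16
     = 0.050000 * 1094.4 - 48
     = 6.720000.
Step 4: Ties present; correction factor C = 1 - 18/(15^3 - 15) = 0.994643. Corrected H = 6.720000 / 0.994643 = 6.756194.
Step 5: Under H0, H ~ chi^2(2); p-value = 0.034112.
Step 6: alpha = 0.1. reject H0.

H = 6.7562, df = 2, p = 0.034112, reject H0.


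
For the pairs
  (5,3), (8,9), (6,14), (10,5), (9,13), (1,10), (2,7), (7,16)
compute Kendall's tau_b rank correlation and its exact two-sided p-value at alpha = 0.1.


Step 1: Enumerate the 28 unordered pairs (i,j) with i<j and classify each by sign(x_j-x_i) * sign(y_j-y_i).
  (1,2):dx=+3,dy=+6->C; (1,3):dx=+1,dy=+11->C; (1,4):dx=+5,dy=+2->C; (1,5):dx=+4,dy=+10->C
  (1,6):dx=-4,dy=+7->D; (1,7):dx=-3,dy=+4->D; (1,8):dx=+2,dy=+13->C; (2,3):dx=-2,dy=+5->D
  (2,4):dx=+2,dy=-4->D; (2,5):dx=+1,dy=+4->C; (2,6):dx=-7,dy=+1->D; (2,7):dx=-6,dy=-2->C
  (2,8):dx=-1,dy=+7->D; (3,4):dx=+4,dy=-9->D; (3,5):dx=+3,dy=-1->D; (3,6):dx=-5,dy=-4->C
  (3,7):dx=-4,dy=-7->C; (3,8):dx=+1,dy=+2->C; (4,5):dx=-1,dy=+8->D; (4,6):dx=-9,dy=+5->D
  (4,7):dx=-8,dy=+2->D; (4,8):dx=-3,dy=+11->D; (5,6):dx=-8,dy=-3->C; (5,7):dx=-7,dy=-6->C
  (5,8):dx=-2,dy=+3->D; (6,7):dx=+1,dy=-3->D; (6,8):dx=+6,dy=+6->C; (7,8):dx=+5,dy=+9->C
Step 2: C = 14, D = 14, total pairs = 28.
Step 3: tau = (C - D)/(n(n-1)/2) = (14 - 14)/28 = 0.000000.
Step 4: Exact two-sided p-value (enumerate n! = 40320 permutations of y under H0): p = 1.000000.
Step 5: alpha = 0.1. fail to reject H0.

tau_b = 0.0000 (C=14, D=14), p = 1.000000, fail to reject H0.


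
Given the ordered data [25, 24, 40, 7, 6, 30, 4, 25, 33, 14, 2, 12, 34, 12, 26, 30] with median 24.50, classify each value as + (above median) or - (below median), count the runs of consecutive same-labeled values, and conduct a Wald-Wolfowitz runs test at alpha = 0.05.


Step 1: Compute median = 24.50; label A = above, B = below.
Labels in order: ABABBABAABBBABAA  (n_A = 8, n_B = 8)
Step 2: Count runs R = 11.
Step 3: Under H0 (random ordering), E[R] = 2*n_A*n_B/(n_A+n_B) + 1 = 2*8*8/16 + 1 = 9.0000.
        Var[R] = 2*n_A*n_B*(2*n_A*n_B - n_A - n_B) / ((n_A+n_B)^2 * (n_A+n_B-1)) = 14336/3840 = 3.7333.
        SD[R] = 1.9322.
Step 4: Continuity-corrected z = (R - 0.5 - E[R]) / SD[R] = (11 - 0.5 - 9.0000) / 1.9322 = 0.7763.
Step 5: Two-sided p-value via normal approximation = 2*(1 - Phi(|z|)) = 0.437558.
Step 6: alpha = 0.05. fail to reject H0.

R = 11, z = 0.7763, p = 0.437558, fail to reject H0.


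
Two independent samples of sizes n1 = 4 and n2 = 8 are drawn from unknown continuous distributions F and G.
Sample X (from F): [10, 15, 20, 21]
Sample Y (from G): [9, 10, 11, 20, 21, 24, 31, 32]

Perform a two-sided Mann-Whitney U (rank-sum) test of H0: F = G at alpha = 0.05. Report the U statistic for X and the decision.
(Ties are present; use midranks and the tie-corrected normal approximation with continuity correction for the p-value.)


Step 1: Combine and sort all 12 observations; assign midranks.
sorted (value, group): (9,Y), (10,X), (10,Y), (11,Y), (15,X), (20,X), (20,Y), (21,X), (21,Y), (24,Y), (31,Y), (32,Y)
ranks: 9->1, 10->2.5, 10->2.5, 11->4, 15->5, 20->6.5, 20->6.5, 21->8.5, 21->8.5, 24->10, 31->11, 32->12
Step 2: Rank sum for X: R1 = 2.5 + 5 + 6.5 + 8.5 = 22.5.
Step 3: U_X = R1 - n1(n1+1)/2 = 22.5 - 4*5/2 = 22.5 - 10 = 12.5.
       U_Y = n1*n2 - U_X = 32 - 12.5 = 19.5.
Step 4: Ties are present, so use the tie-corrected normal approximation (with continuity correction) for the p-value.
Step 5: p-value = 0.608498; compare to alpha = 0.05. fail to reject H0.

U_X = 12.5, p = 0.608498, fail to reject H0 at alpha = 0.05.
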